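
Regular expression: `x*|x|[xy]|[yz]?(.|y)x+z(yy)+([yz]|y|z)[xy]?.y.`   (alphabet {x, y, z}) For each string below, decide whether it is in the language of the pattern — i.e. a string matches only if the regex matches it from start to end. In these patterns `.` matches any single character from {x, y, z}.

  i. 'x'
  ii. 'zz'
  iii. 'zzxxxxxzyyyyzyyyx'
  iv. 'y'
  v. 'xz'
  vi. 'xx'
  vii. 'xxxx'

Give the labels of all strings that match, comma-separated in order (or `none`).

i, iii, iv, vi, vii

i. 'x' → match
ii. 'zz' → no match
iii → match
iv. 'y' → match
v. 'xz' → no match
vi. 'xx' → match
vii. 'xxxx' → match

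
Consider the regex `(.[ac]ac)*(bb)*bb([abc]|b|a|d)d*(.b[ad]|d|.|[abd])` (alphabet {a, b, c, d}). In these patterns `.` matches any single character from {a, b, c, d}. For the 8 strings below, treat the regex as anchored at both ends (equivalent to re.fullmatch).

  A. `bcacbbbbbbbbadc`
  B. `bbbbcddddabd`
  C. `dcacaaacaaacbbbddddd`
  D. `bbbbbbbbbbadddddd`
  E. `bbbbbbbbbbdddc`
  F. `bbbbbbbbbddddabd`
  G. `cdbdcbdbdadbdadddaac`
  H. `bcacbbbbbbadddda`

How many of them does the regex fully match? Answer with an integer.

7

A → match
B → match
C → match
D → match
E → match
F → match
G → no match
H → match
Total matched: 7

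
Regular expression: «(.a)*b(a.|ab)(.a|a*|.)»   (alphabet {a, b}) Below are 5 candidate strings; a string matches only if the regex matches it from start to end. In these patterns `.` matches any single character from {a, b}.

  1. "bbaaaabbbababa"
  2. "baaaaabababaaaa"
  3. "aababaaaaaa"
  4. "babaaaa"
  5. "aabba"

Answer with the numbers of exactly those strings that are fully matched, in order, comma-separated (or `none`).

2, 3, 4

1 → no match
2 → match
3 → match
4 → match
5 → no match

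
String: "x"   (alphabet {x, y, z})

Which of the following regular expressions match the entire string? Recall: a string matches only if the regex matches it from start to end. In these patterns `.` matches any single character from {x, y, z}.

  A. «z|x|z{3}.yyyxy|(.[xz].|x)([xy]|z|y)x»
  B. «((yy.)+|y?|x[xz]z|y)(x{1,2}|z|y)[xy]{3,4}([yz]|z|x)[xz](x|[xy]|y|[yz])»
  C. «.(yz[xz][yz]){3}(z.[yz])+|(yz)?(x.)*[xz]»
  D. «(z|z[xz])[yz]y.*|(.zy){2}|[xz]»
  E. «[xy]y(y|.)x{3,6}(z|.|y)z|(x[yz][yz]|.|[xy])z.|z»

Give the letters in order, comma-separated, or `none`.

A, C, D

A → match
B → no match
C → match
D → match
E → no match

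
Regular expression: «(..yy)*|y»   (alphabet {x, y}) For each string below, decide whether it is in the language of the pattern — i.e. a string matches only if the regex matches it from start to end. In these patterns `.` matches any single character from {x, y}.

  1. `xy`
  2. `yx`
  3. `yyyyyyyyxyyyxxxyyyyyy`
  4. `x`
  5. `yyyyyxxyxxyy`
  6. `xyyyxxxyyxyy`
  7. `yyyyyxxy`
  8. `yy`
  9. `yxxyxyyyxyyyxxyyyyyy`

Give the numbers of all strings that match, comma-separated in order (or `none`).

1. `xy` → no match
2. `yx` → no match
3 → no match
4. `x` → no match
5. `yyyyyxxyxxyy` → no match
6. `xyyyxxxyyxyy` → no match
7. `yyyyyxxy` → no match
8. `yy` → no match
9 → no match

none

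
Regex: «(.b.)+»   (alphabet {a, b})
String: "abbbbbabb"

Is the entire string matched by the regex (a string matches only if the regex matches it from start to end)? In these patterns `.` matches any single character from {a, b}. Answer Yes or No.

Yes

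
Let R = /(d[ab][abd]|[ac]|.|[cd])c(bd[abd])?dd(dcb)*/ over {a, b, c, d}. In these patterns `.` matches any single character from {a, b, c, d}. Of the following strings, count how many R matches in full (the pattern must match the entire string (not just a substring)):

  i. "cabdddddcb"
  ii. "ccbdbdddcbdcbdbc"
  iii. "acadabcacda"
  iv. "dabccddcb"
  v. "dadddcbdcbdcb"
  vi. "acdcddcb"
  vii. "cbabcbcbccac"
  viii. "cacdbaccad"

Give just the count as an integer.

i → no match
ii → no match
iii → no match
iv → no match
v → no match
vi → no match
vii → no match
viii → no match
Total matched: 0

0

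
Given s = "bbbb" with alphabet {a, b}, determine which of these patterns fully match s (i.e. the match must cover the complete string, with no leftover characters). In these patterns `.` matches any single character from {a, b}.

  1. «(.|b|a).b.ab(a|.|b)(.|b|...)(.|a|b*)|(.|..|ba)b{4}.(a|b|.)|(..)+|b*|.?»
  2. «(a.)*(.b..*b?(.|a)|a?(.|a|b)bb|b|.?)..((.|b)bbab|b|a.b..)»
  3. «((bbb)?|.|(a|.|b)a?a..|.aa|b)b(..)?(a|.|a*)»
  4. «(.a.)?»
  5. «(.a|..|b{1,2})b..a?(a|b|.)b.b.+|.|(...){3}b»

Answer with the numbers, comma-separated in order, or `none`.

1 → match
2 → match
3 → match
4 → no match
5 → no match

1, 2, 3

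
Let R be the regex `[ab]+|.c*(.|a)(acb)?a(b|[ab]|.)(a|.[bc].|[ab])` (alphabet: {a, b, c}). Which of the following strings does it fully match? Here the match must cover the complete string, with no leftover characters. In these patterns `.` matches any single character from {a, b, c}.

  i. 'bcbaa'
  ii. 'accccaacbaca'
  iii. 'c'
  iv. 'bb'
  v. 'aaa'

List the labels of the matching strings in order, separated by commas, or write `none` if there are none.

ii, iv, v

i → no match
ii → match
iii → no match
iv → match
v → match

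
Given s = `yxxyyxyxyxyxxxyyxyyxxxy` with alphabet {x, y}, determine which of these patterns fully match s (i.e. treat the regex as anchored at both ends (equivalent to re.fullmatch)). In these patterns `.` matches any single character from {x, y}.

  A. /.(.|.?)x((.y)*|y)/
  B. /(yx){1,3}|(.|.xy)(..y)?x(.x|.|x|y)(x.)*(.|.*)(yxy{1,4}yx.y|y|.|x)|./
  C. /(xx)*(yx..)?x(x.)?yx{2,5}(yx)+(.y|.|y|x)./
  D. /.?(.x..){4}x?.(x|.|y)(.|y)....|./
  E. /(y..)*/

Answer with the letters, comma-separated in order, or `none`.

A → no match
B → match
C → no match
D → match
E → no match

B, D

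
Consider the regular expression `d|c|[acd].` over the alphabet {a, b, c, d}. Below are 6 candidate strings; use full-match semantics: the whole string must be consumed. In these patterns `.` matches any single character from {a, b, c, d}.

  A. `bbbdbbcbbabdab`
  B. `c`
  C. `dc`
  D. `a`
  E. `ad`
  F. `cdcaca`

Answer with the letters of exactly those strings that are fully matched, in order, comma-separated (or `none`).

B, C, E

A → no match
B → match
C → match
D → no match
E → match
F → no match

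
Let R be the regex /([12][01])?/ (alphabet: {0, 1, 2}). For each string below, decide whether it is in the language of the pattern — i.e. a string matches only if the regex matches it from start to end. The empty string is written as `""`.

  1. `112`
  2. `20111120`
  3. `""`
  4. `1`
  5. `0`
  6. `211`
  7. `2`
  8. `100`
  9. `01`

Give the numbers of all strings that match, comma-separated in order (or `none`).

1 → no match
2 → no match
3 → match
4 → no match
5 → no match
6 → no match
7 → no match
8 → no match
9 → no match

3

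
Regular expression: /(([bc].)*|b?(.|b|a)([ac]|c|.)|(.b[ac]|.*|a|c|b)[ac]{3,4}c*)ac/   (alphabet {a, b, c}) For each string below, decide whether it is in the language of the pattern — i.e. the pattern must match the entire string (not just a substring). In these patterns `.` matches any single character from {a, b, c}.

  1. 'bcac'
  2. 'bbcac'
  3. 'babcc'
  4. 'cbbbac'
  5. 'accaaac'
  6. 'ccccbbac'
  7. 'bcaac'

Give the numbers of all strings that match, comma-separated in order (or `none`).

1, 2, 4, 5, 6, 7

1 → match
2 → match
3 → no match — must end with 'ac'
4 → match
5 → match
6 → match
7 → match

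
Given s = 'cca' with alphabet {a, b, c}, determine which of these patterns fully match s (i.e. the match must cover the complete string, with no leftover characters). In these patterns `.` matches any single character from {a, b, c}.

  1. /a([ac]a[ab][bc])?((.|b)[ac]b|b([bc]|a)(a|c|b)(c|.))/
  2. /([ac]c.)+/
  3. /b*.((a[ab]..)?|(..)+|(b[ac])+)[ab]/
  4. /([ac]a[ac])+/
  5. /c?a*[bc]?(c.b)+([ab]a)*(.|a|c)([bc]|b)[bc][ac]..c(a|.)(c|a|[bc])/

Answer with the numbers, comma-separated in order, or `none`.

1 → no match — must start with 'a'
2 → match
3 → no match
4 → no match
5 → no match

2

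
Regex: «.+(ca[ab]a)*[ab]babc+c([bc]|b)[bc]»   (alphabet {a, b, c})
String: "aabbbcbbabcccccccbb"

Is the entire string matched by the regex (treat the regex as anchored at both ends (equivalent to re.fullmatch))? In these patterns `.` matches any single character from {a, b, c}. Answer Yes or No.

Yes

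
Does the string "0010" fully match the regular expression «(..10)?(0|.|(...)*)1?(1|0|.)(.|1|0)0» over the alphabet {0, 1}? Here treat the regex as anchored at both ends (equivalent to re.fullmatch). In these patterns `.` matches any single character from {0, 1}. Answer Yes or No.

Yes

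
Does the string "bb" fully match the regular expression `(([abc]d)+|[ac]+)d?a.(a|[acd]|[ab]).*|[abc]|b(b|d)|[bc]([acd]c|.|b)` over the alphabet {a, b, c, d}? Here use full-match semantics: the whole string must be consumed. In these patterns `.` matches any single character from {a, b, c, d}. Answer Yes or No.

Yes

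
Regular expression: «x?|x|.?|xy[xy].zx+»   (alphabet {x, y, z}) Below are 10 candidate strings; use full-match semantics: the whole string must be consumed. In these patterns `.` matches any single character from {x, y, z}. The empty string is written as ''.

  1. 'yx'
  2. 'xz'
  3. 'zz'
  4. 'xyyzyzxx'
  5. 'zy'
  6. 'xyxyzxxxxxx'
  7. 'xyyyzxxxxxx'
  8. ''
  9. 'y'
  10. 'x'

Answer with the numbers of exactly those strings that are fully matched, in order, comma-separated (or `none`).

6, 7, 8, 9, 10

1 → no match
2 → no match
3 → no match
4 → no match
5 → no match
6 → match
7 → match
8 → match
9 → match
10 → match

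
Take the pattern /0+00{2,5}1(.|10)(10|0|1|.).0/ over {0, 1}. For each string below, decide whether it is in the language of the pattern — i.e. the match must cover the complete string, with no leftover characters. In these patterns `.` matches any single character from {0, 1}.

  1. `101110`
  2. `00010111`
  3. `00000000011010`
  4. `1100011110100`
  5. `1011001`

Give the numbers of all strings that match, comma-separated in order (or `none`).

3

1 → no match — must start with `0`
2 → no match — must end with `0`
3 → match
4 → no match — must start with `0`
5 → no match — must start with `0`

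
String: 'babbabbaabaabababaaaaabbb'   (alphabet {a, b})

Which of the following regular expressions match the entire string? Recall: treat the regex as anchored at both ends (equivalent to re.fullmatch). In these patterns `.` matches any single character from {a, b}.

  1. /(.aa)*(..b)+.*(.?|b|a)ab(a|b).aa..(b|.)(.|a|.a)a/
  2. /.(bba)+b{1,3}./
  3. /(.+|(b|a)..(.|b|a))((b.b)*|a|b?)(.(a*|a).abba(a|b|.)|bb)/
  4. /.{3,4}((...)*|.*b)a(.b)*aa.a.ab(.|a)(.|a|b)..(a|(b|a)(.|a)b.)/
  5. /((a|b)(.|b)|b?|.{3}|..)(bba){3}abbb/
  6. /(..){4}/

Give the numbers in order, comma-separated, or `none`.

3, 4

1 → no match — must end with 'a'
2 → no match
3 → match
4 → match
5 → no match — must end with 'bbaabbb'
6 → no match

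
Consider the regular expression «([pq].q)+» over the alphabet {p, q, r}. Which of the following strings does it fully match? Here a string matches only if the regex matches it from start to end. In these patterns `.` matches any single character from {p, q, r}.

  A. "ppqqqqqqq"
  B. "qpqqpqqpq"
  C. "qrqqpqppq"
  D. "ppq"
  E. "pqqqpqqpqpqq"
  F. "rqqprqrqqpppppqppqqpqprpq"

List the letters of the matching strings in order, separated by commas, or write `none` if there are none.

A, B, C, D, E

A → match
B → match
C → match
D → match
E → match
F → no match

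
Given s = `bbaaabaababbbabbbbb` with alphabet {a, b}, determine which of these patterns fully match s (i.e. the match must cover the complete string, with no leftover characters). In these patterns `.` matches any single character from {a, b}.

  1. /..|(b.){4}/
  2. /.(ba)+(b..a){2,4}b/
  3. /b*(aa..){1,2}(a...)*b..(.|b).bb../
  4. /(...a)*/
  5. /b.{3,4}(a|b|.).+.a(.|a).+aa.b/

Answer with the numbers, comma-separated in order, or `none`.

3

1 → no match
2 → no match — must end with `ab`
3 → match
4 → no match
5 → no match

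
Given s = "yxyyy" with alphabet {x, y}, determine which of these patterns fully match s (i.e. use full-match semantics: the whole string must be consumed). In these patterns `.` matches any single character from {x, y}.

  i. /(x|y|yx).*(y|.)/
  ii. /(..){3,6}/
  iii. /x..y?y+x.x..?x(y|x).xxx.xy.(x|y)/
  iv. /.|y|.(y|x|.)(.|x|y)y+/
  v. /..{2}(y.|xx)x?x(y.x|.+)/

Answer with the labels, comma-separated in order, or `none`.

i → match
ii → no match
iii → no match — must start with "x"
iv → match
v → no match

i, iv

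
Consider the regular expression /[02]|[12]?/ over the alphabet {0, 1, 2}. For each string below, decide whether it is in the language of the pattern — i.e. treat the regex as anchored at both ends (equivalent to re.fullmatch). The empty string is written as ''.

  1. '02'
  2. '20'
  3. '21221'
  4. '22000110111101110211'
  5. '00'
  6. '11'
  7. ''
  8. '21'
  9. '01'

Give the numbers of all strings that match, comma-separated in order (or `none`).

1 → no match
2 → no match
3 → no match
4 → no match
5 → no match
6 → no match
7 → match
8 → no match
9 → no match

7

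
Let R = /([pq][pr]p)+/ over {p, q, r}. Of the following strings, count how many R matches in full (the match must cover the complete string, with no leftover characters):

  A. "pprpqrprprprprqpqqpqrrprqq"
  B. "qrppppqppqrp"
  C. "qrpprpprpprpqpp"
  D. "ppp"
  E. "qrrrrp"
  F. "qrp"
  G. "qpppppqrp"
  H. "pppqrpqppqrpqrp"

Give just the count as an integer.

6

A → no match — must end with "p"
B. "qrppppqppqrp" → match
C → match
D. "ppp" → match
E. "qrrrrp" → no match
F. "qrp" → match
G. "qpppppqrp" → match
H → match
Total matched: 6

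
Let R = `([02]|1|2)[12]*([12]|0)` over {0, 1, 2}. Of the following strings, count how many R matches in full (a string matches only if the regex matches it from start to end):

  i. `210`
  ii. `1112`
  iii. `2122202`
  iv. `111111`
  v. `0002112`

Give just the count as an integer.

3

i → match
ii → match
iii → no match
iv → match
v → no match
Total matched: 3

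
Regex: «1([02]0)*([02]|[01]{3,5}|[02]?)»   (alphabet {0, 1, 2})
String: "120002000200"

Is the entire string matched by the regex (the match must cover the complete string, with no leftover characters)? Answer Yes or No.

Yes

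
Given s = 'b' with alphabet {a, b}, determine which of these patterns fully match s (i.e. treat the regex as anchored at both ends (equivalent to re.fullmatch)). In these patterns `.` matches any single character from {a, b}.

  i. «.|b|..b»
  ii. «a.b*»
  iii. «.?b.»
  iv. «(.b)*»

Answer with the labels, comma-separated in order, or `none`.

i

i → match
ii → no match — must start with 'a'
iii → no match
iv → no match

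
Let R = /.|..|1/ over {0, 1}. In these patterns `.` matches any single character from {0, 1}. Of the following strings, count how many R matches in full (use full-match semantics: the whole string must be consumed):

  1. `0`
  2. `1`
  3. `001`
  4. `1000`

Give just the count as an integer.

2

1 → match
2 → match
3 → no match
4 → no match
Total matched: 2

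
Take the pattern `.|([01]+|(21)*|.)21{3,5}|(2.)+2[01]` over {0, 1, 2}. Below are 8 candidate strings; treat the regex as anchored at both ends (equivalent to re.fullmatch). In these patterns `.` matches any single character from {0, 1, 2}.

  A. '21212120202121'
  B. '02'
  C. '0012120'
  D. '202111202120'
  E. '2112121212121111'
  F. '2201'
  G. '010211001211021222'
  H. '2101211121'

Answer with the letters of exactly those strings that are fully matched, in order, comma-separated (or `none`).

A → match
B → no match
C → no match
D → no match
E → no match
F → no match
G → no match
H → no match

A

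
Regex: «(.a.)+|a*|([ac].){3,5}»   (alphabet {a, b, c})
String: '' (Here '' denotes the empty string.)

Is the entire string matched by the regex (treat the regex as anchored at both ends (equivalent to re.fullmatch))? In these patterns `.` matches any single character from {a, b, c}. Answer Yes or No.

Yes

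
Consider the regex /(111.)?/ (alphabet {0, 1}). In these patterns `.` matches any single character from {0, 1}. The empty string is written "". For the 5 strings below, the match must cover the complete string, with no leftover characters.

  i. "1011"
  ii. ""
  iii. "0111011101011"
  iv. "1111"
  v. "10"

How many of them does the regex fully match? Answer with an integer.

i → no match
ii → match
iii → no match
iv → match
v → no match
Total matched: 2

2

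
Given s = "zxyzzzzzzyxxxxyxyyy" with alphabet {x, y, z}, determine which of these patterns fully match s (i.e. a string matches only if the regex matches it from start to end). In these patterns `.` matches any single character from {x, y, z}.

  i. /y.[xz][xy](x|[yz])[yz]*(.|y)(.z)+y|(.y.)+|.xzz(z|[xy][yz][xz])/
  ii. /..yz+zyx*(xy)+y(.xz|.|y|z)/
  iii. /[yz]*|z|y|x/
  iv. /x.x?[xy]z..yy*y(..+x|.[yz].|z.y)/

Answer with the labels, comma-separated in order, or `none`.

i → no match
ii → match
iii → no match
iv → no match — must start with "x"

ii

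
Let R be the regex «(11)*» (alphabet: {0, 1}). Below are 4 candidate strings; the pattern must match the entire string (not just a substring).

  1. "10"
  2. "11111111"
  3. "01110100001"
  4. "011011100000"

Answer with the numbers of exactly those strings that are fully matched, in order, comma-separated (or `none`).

1. "10" → no match
2. "11111111" → match
3. "01110100001" → no match
4. "011011100000" → no match

2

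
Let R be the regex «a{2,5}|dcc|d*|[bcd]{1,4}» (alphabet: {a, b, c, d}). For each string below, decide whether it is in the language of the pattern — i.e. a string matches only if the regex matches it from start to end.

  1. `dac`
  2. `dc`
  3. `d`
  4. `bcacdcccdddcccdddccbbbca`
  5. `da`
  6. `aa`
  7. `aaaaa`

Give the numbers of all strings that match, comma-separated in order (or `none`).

1 → no match
2 → match
3 → match
4 → no match
5 → no match
6 → match
7 → match

2, 3, 6, 7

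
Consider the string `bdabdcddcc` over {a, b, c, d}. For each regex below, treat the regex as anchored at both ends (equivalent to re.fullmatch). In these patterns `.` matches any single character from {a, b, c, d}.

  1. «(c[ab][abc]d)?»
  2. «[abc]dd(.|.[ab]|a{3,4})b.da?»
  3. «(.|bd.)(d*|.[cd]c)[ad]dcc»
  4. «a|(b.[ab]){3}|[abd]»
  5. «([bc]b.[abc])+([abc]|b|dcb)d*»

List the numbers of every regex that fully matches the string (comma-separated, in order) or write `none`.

1 → no match
2 → no match
3 → match
4 → no match
5 → no match

3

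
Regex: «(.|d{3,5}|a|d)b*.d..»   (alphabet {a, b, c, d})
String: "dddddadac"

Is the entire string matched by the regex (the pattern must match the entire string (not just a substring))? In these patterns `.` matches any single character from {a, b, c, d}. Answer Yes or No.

Yes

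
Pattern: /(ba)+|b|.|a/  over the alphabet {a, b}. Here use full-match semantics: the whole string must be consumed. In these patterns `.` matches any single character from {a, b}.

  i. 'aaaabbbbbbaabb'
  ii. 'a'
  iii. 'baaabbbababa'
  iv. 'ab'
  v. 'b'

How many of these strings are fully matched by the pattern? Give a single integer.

i → no match
ii → match
iii → no match
iv → no match
v → match
Total matched: 2

2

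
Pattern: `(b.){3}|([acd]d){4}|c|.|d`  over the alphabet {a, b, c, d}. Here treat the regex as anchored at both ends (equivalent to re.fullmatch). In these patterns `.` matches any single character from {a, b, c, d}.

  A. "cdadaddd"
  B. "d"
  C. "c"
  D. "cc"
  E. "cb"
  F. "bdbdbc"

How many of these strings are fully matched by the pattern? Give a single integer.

4

A → match
B → match
C → match
D → no match
E → no match
F → match
Total matched: 4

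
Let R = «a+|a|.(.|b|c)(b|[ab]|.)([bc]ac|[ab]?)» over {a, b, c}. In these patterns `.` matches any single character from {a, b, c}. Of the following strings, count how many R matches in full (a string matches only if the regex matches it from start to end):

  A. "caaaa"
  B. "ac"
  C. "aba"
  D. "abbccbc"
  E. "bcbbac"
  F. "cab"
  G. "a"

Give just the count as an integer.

A → no match
B → no match
C → match
D → no match
E → match
F → match
G → match
Total matched: 4

4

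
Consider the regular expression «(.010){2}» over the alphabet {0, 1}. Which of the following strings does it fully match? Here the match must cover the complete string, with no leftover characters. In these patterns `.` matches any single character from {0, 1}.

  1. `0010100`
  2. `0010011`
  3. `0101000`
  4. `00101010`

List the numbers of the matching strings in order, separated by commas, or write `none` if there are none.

4

1. `0010100` → no match — must end with `010`
2. `0010011` → no match — must end with `010`
3. `0101000` → no match — must end with `010`
4. `00101010` → match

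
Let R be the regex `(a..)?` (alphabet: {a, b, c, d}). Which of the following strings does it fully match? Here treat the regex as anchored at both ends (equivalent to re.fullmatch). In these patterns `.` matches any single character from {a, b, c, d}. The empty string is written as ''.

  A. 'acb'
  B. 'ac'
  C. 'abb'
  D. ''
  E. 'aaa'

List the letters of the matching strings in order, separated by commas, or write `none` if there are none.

A → match
B → no match
C → match
D → match
E → match

A, C, D, E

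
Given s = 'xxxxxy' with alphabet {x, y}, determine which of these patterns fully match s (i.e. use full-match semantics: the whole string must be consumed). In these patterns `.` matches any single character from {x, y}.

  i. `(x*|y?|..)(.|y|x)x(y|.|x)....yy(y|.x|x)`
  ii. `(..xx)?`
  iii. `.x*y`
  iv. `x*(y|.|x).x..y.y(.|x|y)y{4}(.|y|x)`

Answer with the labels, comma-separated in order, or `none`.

iii

i → no match
ii → no match
iii → match
iv → no match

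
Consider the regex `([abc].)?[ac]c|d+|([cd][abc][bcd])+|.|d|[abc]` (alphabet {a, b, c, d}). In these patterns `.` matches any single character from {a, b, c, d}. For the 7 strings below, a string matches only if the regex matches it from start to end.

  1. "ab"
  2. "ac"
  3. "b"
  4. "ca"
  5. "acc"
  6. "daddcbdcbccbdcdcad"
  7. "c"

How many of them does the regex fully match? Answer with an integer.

1 → no match
2 → match
3 → match
4 → no match
5 → no match
6 → match
7 → match
Total matched: 4

4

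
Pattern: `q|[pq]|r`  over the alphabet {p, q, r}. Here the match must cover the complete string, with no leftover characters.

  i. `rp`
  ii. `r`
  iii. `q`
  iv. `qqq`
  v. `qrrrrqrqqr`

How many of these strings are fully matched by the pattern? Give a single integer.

i. `rp` → no match
ii. `r` → match
iii. `q` → match
iv. `qqq` → no match
v. `qrrrrqrqqr` → no match
Total matched: 2

2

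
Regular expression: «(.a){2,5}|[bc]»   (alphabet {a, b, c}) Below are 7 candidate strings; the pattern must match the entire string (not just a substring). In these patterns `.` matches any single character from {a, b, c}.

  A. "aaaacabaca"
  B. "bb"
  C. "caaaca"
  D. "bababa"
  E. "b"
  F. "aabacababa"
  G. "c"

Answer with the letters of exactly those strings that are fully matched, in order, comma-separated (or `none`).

A → match
B → no match
C → match
D → match
E → match
F → match
G → match

A, C, D, E, F, G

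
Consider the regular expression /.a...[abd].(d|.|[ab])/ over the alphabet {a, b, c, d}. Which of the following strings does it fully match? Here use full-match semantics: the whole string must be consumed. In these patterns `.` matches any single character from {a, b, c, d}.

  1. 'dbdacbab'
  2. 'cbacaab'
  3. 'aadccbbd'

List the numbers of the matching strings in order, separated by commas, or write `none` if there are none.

1 → no match
2 → no match
3 → match

3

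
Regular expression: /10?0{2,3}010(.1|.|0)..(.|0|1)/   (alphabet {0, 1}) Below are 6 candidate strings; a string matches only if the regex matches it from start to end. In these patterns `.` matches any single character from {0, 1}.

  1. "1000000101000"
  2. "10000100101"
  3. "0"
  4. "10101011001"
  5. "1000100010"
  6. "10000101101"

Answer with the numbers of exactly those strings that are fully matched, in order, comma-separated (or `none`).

2, 5, 6

1 → no match
2 → match
3 → no match — must start with "1"
4 → no match
5 → match
6 → match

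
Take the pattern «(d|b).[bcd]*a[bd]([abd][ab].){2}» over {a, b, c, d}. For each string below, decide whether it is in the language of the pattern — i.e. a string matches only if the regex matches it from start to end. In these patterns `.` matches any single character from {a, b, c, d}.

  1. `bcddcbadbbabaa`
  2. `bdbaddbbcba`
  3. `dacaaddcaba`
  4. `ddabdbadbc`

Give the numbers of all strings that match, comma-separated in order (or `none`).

1, 4

1 → match
2 → no match
3 → no match
4 → match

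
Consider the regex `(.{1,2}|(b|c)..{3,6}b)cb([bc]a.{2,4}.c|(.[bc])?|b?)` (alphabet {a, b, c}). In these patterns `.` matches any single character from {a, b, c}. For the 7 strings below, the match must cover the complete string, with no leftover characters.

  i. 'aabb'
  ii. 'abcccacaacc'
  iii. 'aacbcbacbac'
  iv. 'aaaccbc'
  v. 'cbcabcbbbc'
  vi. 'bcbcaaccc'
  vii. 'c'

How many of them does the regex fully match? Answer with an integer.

i → no match
ii → no match
iii → no match
iv → no match
v → no match
vi → match
vii → no match
Total matched: 1

1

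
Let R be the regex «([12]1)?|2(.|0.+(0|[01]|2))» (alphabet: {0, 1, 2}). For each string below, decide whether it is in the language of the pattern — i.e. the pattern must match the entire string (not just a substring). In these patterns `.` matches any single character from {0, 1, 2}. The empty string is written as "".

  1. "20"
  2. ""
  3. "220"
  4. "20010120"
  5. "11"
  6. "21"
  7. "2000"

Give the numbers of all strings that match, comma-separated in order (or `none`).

1 → match
2 → match
3 → no match
4 → match
5 → match
6 → match
7 → match

1, 2, 4, 5, 6, 7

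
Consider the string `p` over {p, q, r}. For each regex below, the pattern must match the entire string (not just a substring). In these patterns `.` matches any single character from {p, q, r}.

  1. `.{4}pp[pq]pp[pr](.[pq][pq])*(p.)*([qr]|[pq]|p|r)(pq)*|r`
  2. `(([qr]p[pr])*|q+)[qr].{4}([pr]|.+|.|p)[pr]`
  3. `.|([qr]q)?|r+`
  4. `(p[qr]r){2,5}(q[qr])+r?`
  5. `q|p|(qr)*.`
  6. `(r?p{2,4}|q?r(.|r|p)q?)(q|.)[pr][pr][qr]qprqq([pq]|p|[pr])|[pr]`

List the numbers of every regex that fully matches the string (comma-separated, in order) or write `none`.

3, 5, 6

1 → no match
2 → no match
3 → match
4 → no match
5 → match
6 → match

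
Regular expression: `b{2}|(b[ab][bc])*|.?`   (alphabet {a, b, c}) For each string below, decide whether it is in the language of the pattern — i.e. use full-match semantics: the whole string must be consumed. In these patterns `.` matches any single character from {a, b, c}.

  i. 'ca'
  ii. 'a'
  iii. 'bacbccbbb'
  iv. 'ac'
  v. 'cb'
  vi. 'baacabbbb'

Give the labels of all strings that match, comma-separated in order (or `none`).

ii

i → no match
ii → match
iii → no match
iv → no match
v → no match
vi → no match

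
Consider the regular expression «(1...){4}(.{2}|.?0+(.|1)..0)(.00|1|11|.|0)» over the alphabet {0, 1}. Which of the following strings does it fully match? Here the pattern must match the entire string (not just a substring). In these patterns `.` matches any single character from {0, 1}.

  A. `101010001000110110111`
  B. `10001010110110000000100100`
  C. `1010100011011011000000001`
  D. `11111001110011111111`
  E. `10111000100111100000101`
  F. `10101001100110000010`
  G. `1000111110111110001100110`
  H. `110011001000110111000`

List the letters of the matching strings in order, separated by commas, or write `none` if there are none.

B, C, D, E, H

A → no match
B → match
C → match
D → match
E → match
F → no match
G → no match
H → match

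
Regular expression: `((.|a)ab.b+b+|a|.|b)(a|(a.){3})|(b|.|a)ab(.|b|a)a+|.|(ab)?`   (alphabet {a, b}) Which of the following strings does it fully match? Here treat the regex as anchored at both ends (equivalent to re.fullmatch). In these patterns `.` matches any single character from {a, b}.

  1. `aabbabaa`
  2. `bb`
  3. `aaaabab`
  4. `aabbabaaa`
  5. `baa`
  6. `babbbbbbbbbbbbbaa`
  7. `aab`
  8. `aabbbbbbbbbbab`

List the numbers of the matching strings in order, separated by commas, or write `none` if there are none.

3

1 → no match
2 → no match
3 → match
4 → no match
5 → no match
6 → no match
7 → no match
8 → no match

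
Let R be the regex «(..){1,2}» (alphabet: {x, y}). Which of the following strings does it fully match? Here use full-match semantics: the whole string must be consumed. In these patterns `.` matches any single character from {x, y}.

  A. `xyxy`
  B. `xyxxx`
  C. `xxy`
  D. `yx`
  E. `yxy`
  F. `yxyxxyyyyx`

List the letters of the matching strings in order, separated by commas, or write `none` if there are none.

A, D

A → match
B → no match
C → no match
D → match
E → no match
F → no match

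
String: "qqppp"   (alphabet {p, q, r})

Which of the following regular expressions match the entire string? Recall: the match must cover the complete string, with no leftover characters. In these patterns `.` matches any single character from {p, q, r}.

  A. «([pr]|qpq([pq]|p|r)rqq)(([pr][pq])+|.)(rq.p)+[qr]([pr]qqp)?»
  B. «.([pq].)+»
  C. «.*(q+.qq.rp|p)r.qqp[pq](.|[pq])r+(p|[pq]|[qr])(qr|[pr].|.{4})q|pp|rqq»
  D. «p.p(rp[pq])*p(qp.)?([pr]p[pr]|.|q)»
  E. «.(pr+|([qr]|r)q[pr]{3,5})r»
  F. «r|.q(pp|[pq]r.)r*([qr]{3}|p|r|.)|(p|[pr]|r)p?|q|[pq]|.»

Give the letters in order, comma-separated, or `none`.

B, F

A → no match
B → match
C → no match
D → no match — must start with "p"
E → no match — must end with "r"
F → match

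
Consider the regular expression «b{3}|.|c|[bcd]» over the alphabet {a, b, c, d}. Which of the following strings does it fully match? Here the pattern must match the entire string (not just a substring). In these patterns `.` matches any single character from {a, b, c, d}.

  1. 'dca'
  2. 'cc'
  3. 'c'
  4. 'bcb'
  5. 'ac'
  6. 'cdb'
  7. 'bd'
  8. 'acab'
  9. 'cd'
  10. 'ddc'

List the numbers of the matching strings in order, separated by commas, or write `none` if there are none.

1 → no match
2 → no match
3 → match
4 → no match
5 → no match
6 → no match
7 → no match
8 → no match
9 → no match
10 → no match

3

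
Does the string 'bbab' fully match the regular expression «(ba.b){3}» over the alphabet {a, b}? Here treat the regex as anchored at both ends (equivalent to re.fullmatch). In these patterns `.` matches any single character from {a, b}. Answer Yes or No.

No

Every match must start with 'ba', but 'bbab' does not.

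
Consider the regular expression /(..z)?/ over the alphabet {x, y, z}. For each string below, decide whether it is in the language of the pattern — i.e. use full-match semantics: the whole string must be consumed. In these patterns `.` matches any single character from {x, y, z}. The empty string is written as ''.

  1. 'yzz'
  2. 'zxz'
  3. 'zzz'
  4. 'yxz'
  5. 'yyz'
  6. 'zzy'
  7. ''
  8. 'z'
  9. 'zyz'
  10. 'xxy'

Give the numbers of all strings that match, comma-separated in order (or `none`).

1 → match
2 → match
3 → match
4 → match
5 → match
6 → no match
7 → match
8 → no match
9 → match
10 → no match

1, 2, 3, 4, 5, 7, 9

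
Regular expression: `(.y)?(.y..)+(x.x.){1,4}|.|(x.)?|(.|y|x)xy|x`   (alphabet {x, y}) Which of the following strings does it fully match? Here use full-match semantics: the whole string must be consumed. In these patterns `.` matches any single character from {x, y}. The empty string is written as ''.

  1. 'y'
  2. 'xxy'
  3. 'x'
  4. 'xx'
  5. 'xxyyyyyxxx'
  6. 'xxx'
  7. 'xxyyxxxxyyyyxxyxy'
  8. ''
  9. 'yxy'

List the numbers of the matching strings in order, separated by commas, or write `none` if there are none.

1 → match
2 → match
3 → match
4 → match
5 → no match
6 → no match
7 → no match
8 → match
9 → match

1, 2, 3, 4, 8, 9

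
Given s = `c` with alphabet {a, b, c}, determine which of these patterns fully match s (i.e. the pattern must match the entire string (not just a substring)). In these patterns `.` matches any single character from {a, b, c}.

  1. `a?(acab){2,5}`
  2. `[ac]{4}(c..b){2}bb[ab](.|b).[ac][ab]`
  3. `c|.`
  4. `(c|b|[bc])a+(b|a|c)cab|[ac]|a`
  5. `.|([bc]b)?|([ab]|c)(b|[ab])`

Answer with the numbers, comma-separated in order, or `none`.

3, 4, 5

1 → no match — must end with `acab`
2 → no match
3 → match
4 → match
5 → match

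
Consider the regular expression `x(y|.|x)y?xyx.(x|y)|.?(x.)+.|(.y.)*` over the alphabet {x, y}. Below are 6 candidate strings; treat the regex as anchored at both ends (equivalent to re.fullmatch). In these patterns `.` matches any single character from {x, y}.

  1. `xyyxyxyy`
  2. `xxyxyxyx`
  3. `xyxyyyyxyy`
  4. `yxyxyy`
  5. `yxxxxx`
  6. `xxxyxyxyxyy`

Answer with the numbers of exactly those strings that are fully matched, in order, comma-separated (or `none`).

1. `xyyxyxyy` → match
2. `xxyxyxyx` → match
3. `xyxyyyyxyy` → no match
4. `yxyxyy` → match
5. `yxxxxx` → match
6. `xxxyxyxyxyy` → match

1, 2, 4, 5, 6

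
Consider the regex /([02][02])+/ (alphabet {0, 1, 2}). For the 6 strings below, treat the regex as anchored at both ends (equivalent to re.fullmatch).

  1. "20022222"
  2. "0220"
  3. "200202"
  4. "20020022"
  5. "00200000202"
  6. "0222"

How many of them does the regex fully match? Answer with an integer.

1 → match
2 → match
3 → match
4 → match
5 → no match
6 → match
Total matched: 5

5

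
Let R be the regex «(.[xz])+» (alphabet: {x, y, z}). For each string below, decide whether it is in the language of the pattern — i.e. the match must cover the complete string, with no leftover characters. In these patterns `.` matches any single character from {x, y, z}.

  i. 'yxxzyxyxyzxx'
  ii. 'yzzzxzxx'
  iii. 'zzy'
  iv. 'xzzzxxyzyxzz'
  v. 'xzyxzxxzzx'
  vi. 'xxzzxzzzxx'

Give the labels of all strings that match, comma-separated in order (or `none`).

i, ii, iv, v, vi

i → match
ii → match
iii → no match
iv → match
v → match
vi → match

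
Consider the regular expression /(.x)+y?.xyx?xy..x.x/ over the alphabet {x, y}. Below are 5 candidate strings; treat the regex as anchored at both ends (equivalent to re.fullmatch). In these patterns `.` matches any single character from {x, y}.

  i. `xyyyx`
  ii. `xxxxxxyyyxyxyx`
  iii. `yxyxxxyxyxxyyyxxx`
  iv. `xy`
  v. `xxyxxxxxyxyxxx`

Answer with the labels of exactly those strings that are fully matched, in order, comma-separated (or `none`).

iii

i → no match
ii → no match
iii → match
iv → no match — must end with `x`
v → no match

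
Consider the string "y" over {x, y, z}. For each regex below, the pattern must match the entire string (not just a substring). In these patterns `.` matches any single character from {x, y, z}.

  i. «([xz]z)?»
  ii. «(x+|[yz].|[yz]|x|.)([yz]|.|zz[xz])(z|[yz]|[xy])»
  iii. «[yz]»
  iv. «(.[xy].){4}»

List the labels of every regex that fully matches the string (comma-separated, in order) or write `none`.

i → no match
ii → no match
iii → match
iv → no match

iii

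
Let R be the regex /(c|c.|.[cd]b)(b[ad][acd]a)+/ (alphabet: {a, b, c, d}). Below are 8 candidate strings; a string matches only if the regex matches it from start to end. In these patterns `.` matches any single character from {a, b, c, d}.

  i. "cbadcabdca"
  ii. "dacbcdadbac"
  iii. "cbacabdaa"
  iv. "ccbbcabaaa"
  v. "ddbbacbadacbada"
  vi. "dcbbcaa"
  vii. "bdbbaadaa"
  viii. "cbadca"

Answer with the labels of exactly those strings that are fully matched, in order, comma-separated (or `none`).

i. "cbadcabdca" → no match
ii. "dacbcdadbac" → no match — must end with "a"
iii. "cbacabdaa" → match
iv. "ccbbcabaaa" → no match
v → no match
vi. "dcbbcaa" → no match
vii. "bdbbaadaa" → no match
viii. "cbadca" → no match

iii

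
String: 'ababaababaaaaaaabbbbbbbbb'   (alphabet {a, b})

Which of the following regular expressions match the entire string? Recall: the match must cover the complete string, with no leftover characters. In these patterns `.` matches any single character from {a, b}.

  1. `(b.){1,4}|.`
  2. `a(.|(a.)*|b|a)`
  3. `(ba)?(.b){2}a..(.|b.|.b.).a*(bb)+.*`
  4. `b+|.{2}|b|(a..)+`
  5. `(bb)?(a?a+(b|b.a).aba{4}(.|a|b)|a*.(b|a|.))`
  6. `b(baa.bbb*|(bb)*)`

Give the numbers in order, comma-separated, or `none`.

1 → no match
2 → no match
3 → match
4 → no match
5 → no match
6 → no match — must start with 'b'

3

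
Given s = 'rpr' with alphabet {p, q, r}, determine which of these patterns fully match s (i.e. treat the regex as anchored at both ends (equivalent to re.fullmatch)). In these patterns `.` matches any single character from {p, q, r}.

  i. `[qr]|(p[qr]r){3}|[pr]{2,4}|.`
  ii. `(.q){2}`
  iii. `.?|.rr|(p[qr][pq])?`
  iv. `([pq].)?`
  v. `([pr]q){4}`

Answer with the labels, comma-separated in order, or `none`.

i → match
ii → no match — must end with 'q'
iii → no match
iv → no match
v → no match — must end with 'q'

i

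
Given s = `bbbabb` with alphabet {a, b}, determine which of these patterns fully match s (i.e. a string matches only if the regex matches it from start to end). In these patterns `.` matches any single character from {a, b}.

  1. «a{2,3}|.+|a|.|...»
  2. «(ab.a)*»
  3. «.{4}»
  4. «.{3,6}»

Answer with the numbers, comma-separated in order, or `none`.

1 → match
2 → no match
3 → no match
4 → match

1, 4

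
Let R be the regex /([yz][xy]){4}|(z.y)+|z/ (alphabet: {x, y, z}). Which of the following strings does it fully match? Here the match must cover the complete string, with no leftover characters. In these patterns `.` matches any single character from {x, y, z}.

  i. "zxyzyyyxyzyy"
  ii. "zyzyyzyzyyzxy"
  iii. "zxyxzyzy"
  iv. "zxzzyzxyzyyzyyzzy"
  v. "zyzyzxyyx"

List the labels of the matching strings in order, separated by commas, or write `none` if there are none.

i. "zxyzyyyxyzyy" → no match
ii → no match
iii. "zxyxzyzy" → match
iv → no match
v. "zyzyzxyyx" → no match

iii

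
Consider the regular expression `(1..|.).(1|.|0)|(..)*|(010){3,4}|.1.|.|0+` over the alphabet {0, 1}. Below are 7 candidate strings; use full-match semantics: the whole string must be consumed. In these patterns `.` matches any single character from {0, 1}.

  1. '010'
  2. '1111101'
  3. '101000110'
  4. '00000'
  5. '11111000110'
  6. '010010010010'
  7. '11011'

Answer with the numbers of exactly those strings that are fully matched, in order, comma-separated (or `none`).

1, 4, 6, 7

1 → match
2 → no match
3 → no match
4 → match
5 → no match
6 → match
7 → match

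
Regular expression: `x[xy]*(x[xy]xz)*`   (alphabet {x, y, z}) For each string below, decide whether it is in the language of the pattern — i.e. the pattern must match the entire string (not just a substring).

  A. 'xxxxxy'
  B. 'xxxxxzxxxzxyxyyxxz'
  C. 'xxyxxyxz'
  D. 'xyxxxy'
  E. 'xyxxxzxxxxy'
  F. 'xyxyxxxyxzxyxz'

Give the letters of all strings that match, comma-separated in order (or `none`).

A. 'xxxxxy' → match
B → no match
C. 'xxyxxyxz' → match
D. 'xyxxxy' → match
E. 'xyxxxzxxxxy' → no match
F → match

A, C, D, F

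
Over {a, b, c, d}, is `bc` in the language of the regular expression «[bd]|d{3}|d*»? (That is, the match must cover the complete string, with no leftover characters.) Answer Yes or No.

No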